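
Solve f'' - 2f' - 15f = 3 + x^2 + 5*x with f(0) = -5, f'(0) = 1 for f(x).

Characteristic equation r² - 2r - 15 = 0 factors as (r - 5)(r + 3) = 0, so r = 5, -3.
Hence f_h = C1*exp(5*x) + C2*exp(-3*x).
For the particular solution try f_p = A0 + A1*x + A2*x^2. Substituting and matching coefficients of each power of x gives A0 = -563/3375, A1 = -71/225, A2 = -1/15, so f_p = -563/3375 - 71*x/225 - x^2/15.
General solution: f = -563/3375 - 71*x/225 - x^2/15 + C1*exp(5*x) + C2*exp(-3*x).
Apply the initial conditions: f(0) = -563/3375 + C1 + C2 = -5 and f'(0) = -71/225 - 3*C2 + 5*C1 = 1. Solving gives C1 = -206/125, C2 = -86/27.

f = -563/3375 - 206*exp(5*x)/125 - 86*exp(-3*x)/27 - 71*x/225 - x**2/15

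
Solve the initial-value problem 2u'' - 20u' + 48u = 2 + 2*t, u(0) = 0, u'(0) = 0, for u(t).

Divide through by 2: u'' - 10u' + 24u = 1 + t.
Characteristic equation r² - 10r + 24 = 0 factors as (r - 6)(r - 4) = 0, so r = 6, 4.
Hence u_h = C1*exp(6*t) + C2*exp(4*t).
For the particular solution try u_p = A0 + A1*t. Substituting and matching coefficients of each power of t gives A0 = 17/288, A1 = 1/24, so u_p = 17/288 + t/24.
General solution: u = 17/288 + t/24 + C1*exp(6*t) + C2*exp(4*t).
Apply the initial conditions: u(0) = 17/288 + C1 + C2 = 0 and u'(0) = 1/24 + 4*C2 + 6*C1 = 0. Solving gives C1 = 7/72, C2 = -5/32.

u = 17/288 - 5*exp(4*t)/32 + t/24 + 7*exp(6*t)/72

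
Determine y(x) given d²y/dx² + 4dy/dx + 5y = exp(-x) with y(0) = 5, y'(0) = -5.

y = exp(-x)/2 + 9*cos(x)*exp(-2*x)/2 + 9*exp(-2*x)*sin(x)/2

Characteristic equation r² + 4r + 5 = 0 has discriminant (4)² - 4·(5) = -4 < 0, so r = -2 ± i.
Hence y_h = C1*cos(x)*exp(-2*x) + C2*exp(-2*x)*sin(x).
Try y_p = A*exp(-x). Substituting into the equation and dividing by exp(-x) gives A = 1/2, so y_p = exp(-x)/2.
General solution: y = exp(-x)/2 + C1*cos(x)*exp(-2*x) + C2*exp(-2*x)*sin(x).
Apply the initial conditions: y(0) = 1/2 + C1 = 5 and y'(0) = -1/2 + C2 - 2*C1 = -5. Solving gives C1 = 9/2, C2 = 9/2.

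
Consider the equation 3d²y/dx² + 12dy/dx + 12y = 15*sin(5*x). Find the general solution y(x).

Divide through by 3: y'' + 4y' + 4y = 5*sin(5*x).
Characteristic equation r² + 4r + 4 = 0 has discriminant (4)² - 4·(4) = 0, so r = -2 is a repeated root.
Hence y_h = (C1 + C2*x)*exp(-2*x).
Try y_p = A*cos(5*x) + B*sin(5*x). Substituting and equating the coefficients of cos(5x) and sin(5x) gives A = -100/841, B = -105/841, so y_p = -105*sin(5*x)/841 - 100*cos(5*x)/841.

y = -105*sin(5*x)/841 - 100*cos(5*x)/841 + C1*exp(-2*x) + C2*x*exp(-2*x)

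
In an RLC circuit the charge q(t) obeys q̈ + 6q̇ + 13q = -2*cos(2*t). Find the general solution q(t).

Characteristic equation r² + 6r + 13 = 0 has discriminant (6)² - 4·(13) = -16 < 0, so r = -3 ± 2i.
Hence q_h = C1*cos(2*t)*exp(-3*t) + C2*exp(-3*t)*sin(2*t).
Try q_p = A*cos(2*t) + B*sin(2*t). Substituting and equating the coefficients of cos(2t) and sin(2t) gives A = -2/25, B = -8/75, so q_p = -8*sin(2*t)/75 - 2*cos(2*t)/25.

q = -8*sin(2*t)/75 - 2*cos(2*t)/25 + C1*cos(2*t)*exp(-3*t) + C2*exp(-3*t)*sin(2*t)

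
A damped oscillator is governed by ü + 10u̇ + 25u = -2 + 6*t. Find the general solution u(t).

Characteristic equation r² + 10r + 25 = 0 has discriminant (10)² - 4·(25) = 0, so r = -5 is a repeated root.
Hence u_h = (C1 + C2*t)*exp(-5*t).
For the particular solution try u_p = A0 + A1*t. Substituting and matching coefficients of each power of t gives A0 = -22/125, A1 = 6/25, so u_p = -22/125 + 6*t/25.

u = -22/125 + 6*t/25 + C1*exp(-5*t) + C2*t*exp(-5*t)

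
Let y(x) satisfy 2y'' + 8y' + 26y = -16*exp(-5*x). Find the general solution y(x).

y = -4*exp(-5*x)/9 + C1*cos(3*x)*exp(-2*x) + C2*exp(-2*x)*sin(3*x)

Divide through by 2: y'' + 4y' + 13y = -8*exp(-5*x).
Characteristic equation r² + 4r + 13 = 0 has discriminant (4)² - 4·(13) = -36 < 0, so r = -2 ± 3i.
Hence y_h = C1*cos(3*x)*exp(-2*x) + C2*exp(-2*x)*sin(3*x).
Try y_p = A*exp(-5*x). Substituting into the equation and dividing by exp(-5*x) gives A = -4/9, so y_p = -4*exp(-5*x)/9.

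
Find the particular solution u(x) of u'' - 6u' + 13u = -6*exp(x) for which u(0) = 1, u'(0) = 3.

Characteristic equation r² - 6r + 13 = 0 has discriminant (-6)² - 4·(13) = -16 < 0, so r = 3 ± 2i.
Hence u_h = C1*cos(2*x)*exp(3*x) + C2*exp(3*x)*sin(2*x).
Try u_p = A*exp(x). Substituting into the equation and dividing by exp(x) gives A = -3/4, so u_p = -3*exp(x)/4.
General solution: u = -3*exp(x)/4 + C1*cos(2*x)*exp(3*x) + C2*exp(3*x)*sin(2*x).
Apply the initial conditions: u(0) = -3/4 + C1 = 1 and u'(0) = -3/4 + 2*C2 + 3*C1 = 3. Solving gives C1 = 7/4, C2 = -3/4.

u = -3*exp(x)/4 - 3*exp(3*x)*sin(2*x)/4 + 7*cos(2*x)*exp(3*x)/4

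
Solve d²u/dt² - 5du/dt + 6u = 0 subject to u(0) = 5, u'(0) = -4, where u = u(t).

Characteristic equation r² - 5r + 6 = 0 factors as (r - 3)(r - 2) = 0, so r = 3, 2.
Hence u_h = C1*exp(3*t) + C2*exp(2*t).
Apply the initial conditions: u(0) = C1 + C2 = 5 and u'(0) = 2*C2 + 3*C1 = -4. Solving gives C1 = -14, C2 = 19.

u = -14*exp(3*t) + 19*exp(2*t)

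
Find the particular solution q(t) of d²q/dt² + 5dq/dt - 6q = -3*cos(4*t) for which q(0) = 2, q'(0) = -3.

Characteristic equation r² + 5r - 6 = 0 factors as (r - 1)(r + 6) = 0, so r = 1, -6.
Hence q_h = C1*exp(t) + C2*exp(-6*t).
Try q_p = A*cos(4*t) + B*sin(4*t). Substituting and equating the coefficients of cos(4t) and sin(4t) gives A = 33/442, B = -15/221, so q_p = -15*sin(4*t)/221 + 33*cos(4*t)/442.
General solution: q = -15*sin(4*t)/221 + 33*cos(4*t)/442 + C1*exp(t) + C2*exp(-6*t).
Apply the initial conditions: q(0) = 33/442 + C1 + C2 = 2 and q'(0) = -60/221 + C1 - 6*C2 = -3. Solving gives C1 = 150/119, C2 = 121/182.

q = -15*sin(4*t)/221 + 33*cos(4*t)/442 + 121*exp(-6*t)/182 + 150*exp(t)/119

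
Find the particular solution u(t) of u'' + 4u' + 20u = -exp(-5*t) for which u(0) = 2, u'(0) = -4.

u = -exp(-5*t)/25 - 3*exp(-2*t)*sin(4*t)/100 + 51*cos(4*t)*exp(-2*t)/25

Characteristic equation r² + 4r + 20 = 0 has discriminant (4)² - 4·(20) = -64 < 0, so r = -2 ± 4i.
Hence u_h = C1*cos(4*t)*exp(-2*t) + C2*exp(-2*t)*sin(4*t).
Try u_p = A*exp(-5*t). Substituting into the equation and dividing by exp(-5*t) gives A = -1/25, so u_p = -exp(-5*t)/25.
General solution: u = -exp(-5*t)/25 + C1*cos(4*t)*exp(-2*t) + C2*exp(-2*t)*sin(4*t).
Apply the initial conditions: u(0) = -1/25 + C1 = 2 and u'(0) = 1/5 - 2*C1 + 4*C2 = -4. Solving gives C1 = 51/25, C2 = -3/100.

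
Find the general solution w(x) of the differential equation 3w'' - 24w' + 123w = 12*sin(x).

Divide through by 3: w'' - 8w' + 41w = 4*sin(x).
Characteristic equation r² - 8r + 41 = 0 has discriminant (-8)² - 4·(41) = -100 < 0, so r = 4 ± 5i.
Hence w_h = C1*cos(5*x)*exp(4*x) + C2*exp(4*x)*sin(5*x).
Try w_p = A*cos(x) + B*sin(x). Substituting and equating the coefficients of cos(x) and sin(x) gives A = 1/52, B = 5/52, so w_p = cos(x)/52 + 5*sin(x)/52.

w = cos(x)/52 + 5*sin(x)/52 + C1*cos(5*x)*exp(4*x) + C2*exp(4*x)*sin(5*x)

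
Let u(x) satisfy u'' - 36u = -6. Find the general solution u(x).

Characteristic equation r² - 36 = 0 factors as (r - 6)(r + 6) = 0, so r = 6, -6.
Hence u_h = C1*exp(6*x) + C2*exp(-6*x).
For the particular solution try u_p = A0. Substituting and matching coefficients of each power of x gives A0 = 1/6, so u_p = 1/6.

u = 1/6 + C1*exp(6*x) + C2*exp(-6*x)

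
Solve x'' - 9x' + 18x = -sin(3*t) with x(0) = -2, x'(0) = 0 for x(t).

x = -71*exp(3*t)/18 - cos(3*t)/30 - sin(3*t)/90 + 89*exp(6*t)/45

Characteristic equation r² - 9r + 18 = 0 factors as (r - 3)(r - 6) = 0, so r = 3, 6.
Hence x_h = C1*exp(3*t) + C2*exp(6*t).
Try x_p = A*cos(3*t) + B*sin(3*t). Substituting and equating the coefficients of cos(3t) and sin(3t) gives A = -1/30, B = -1/90, so x_p = -cos(3*t)/30 - sin(3*t)/90.
General solution: x = -cos(3*t)/30 - sin(3*t)/90 + C1*exp(3*t) + C2*exp(6*t).
Apply the initial conditions: x(0) = -1/30 + C1 + C2 = -2 and x'(0) = -1/30 + 3*C1 + 6*C2 = 0. Solving gives C1 = -71/18, C2 = 89/45.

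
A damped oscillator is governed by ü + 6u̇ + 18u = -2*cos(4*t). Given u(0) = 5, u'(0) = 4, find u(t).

Characteristic equation r² + 6r + 18 = 0 has discriminant (6)² - 4·(18) = -36 < 0, so r = -3 ± 3i.
Hence u_h = C1*cos(3*t)*exp(-3*t) + C2*exp(-3*t)*sin(3*t).
Try u_p = A*cos(4*t) + B*sin(4*t). Substituting and equating the coefficients of cos(4t) and sin(4t) gives A = -1/145, B = -12/145, so u_p = -12*sin(4*t)/145 - cos(4*t)/145.
General solution: u = -12*sin(4*t)/145 - cos(4*t)/145 + C1*cos(3*t)*exp(-3*t) + C2*exp(-3*t)*sin(3*t).
Apply the initial conditions: u(0) = -1/145 + C1 = 5 and u'(0) = -48/145 - 3*C1 + 3*C2 = 4. Solving gives C1 = 726/145, C2 = 2806/435.

u = -12*sin(4*t)/145 - cos(4*t)/145 + 726*cos(3*t)*exp(-3*t)/145 + 2806*exp(-3*t)*sin(3*t)/435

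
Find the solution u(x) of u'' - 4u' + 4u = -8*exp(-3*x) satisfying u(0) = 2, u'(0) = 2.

u = -8*exp(-3*x)/25 + 58*exp(2*x)/25 - 18*x*exp(2*x)/5

Characteristic equation r² - 4r + 4 = 0 has discriminant (-4)² - 4·(4) = 0, so r = 2 is a repeated root.
Hence u_h = (C1 + C2*x)*exp(2*x).
Try u_p = A*exp(-3*x). Substituting into the equation and dividing by exp(-3*x) gives A = -8/25, so u_p = -8*exp(-3*x)/25.
General solution: u = -8*exp(-3*x)/25 + C1*exp(2*x) + C2*x*exp(2*x).
Apply the initial conditions: u(0) = -8/25 + C1 = 2 and u'(0) = 24/25 + C2 + 2*C1 = 2. Solving gives C1 = 58/25, C2 = -18/5.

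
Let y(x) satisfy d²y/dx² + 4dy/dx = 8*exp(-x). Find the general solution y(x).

Characteristic equation r² + 4r = 0 factors as (r + 4)r = 0, so r = -4, 0.
Hence y_h = C1*exp(-4*x) + C2.
Try y_p = A*exp(-x). Substituting into the equation and dividing by exp(-x) gives A = -8/3, so y_p = -8*exp(-x)/3.

y = C2 - 8*exp(-x)/3 + C1*exp(-4*x)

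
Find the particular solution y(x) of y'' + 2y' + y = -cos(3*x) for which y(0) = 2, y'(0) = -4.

Characteristic equation r² + 2r + 1 = 0 has discriminant (2)² - 4·(1) = 0, so r = -1 is a repeated root.
Hence y_h = (C1 + C2*x)*exp(-x).
Try y_p = A*cos(3*x) + B*sin(3*x). Substituting and equating the coefficients of cos(3x) and sin(3x) gives A = 2/25, B = -3/50, so y_p = -3*sin(3*x)/50 + 2*cos(3*x)/25.
General solution: y = -3*sin(3*x)/50 + 2*cos(3*x)/25 + C1*exp(-x) + C2*x*exp(-x).
Apply the initial conditions: y(0) = 2/25 + C1 = 2 and y'(0) = -9/50 + C2 - C1 = -4. Solving gives C1 = 48/25, C2 = -19/10.

y = -3*sin(3*x)/50 + 2*cos(3*x)/25 + 48*exp(-x)/25 - 19*x*exp(-x)/10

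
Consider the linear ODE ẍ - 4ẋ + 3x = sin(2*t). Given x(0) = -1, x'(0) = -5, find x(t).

x = -25*exp(3*t)/13 - sin(2*t)/65 + 4*exp(t)/5 + 8*cos(2*t)/65

Characteristic equation r² - 4r + 3 = 0 factors as (r - 1)(r - 3) = 0, so r = 1, 3.
Hence x_h = C1*exp(t) + C2*exp(3*t).
Try x_p = A*cos(2*t) + B*sin(2*t). Substituting and equating the coefficients of cos(2t) and sin(2t) gives A = 8/65, B = -1/65, so x_p = -sin(2*t)/65 + 8*cos(2*t)/65.
General solution: x = -sin(2*t)/65 + 8*cos(2*t)/65 + C1*exp(t) + C2*exp(3*t).
Apply the initial conditions: x(0) = 8/65 + C1 + C2 = -1 and x'(0) = -2/65 + C1 + 3*C2 = -5. Solving gives C1 = 4/5, C2 = -25/13.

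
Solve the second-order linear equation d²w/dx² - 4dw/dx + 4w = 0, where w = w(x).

w = C1*exp(2*x) + C2*x*exp(2*x)

Characteristic equation r² - 4r + 4 = 0 has discriminant (-4)² - 4·(4) = 0, so r = 2 is a repeated root.
Hence w_h = (C1 + C2*x)*exp(2*x).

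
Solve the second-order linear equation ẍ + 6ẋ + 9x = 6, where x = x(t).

Characteristic equation r² + 6r + 9 = 0 has discriminant (6)² - 4·(9) = 0, so r = -3 is a repeated root.
Hence x_h = (C1 + C2*t)*exp(-3*t).
For the particular solution try x_p = A0. Substituting and matching coefficients of each power of t gives A0 = 2/3, so x_p = 2/3.

x = 2/3 + C1*exp(-3*t) + C2*t*exp(-3*t)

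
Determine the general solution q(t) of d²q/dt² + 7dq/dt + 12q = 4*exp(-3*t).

Characteristic equation r² + 7r + 12 = 0 factors as (r + 3)(r + 4) = 0, so r = -3, -4.
Hence q_h = C1*exp(-3*t) + C2*exp(-4*t).
Since exp(-3*t) solves the homogeneous equation (r = -3 is a root of multiplicity 1), multiply the trial by t. Try q_p = A*t*exp(-3*t). Substituting into the equation and dividing by exp(-3*t) gives A = 4, so q_p = 4*t*exp(-3*t).

q = C1*exp(-3*t) + C2*exp(-4*t) + 4*t*exp(-3*t)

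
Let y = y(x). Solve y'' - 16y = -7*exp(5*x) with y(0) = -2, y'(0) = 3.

Characteristic equation r² - 16 = 0 factors as (r - 4)(r + 4) = 0, so r = 4, -4.
Hence y_h = C1*exp(4*x) + C2*exp(-4*x).
Try y_p = A*exp(5*x). Substituting into the equation and dividing by exp(5*x) gives A = -7/9, so y_p = -7*exp(5*x)/9.
General solution: y = -7*exp(5*x)/9 + C1*exp(4*x) + C2*exp(-4*x).
Apply the initial conditions: y(0) = -7/9 + C1 + C2 = -2 and y'(0) = -35/9 - 4*C2 + 4*C1 = 3. Solving gives C1 = 1/4, C2 = -53/36.

y = -53*exp(-4*x)/36 - 7*exp(5*x)/9 + exp(4*x)/4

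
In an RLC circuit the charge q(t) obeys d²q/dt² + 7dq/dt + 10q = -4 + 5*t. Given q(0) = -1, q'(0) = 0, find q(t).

q = -3/4 + t/2 - 7*exp(-2*t)/12 + exp(-5*t)/3

Characteristic equation r² + 7r + 10 = 0 factors as (r + 5)(r + 2) = 0, so r = -5, -2.
Hence q_h = C1*exp(-5*t) + C2*exp(-2*t).
For the particular solution try q_p = A0 + A1*t. Substituting and matching coefficients of each power of t gives A0 = -3/4, A1 = 1/2, so q_p = -3/4 + t/2.
General solution: q = -3/4 + t/2 + C1*exp(-5*t) + C2*exp(-2*t).
Apply the initial conditions: q(0) = -3/4 + C1 + C2 = -1 and q'(0) = 1/2 - 5*C1 - 2*C2 = 0. Solving gives C1 = 1/3, C2 = -7/12.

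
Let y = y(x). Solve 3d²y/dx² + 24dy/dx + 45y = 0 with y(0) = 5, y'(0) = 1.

y = -8*exp(-5*x) + 13*exp(-3*x)

Divide through by 3: y'' + 8y' + 15y = 0.
Characteristic equation r² + 8r + 15 = 0 factors as (r + 3)(r + 5) = 0, so r = -3, -5.
Hence y_h = C1*exp(-3*x) + C2*exp(-5*x).
Apply the initial conditions: y(0) = C1 + C2 = 5 and y'(0) = -5*C2 - 3*C1 = 1. Solving gives C1 = 13, C2 = -8.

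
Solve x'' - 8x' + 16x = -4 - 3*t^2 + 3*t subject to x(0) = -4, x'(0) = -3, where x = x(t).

x = -29/128 - 483*exp(4*t)/128 - 3*t**2/16 + 387*t*exp(4*t)/32

Characteristic equation r² - 8r + 16 = 0 has discriminant (-8)² - 4·(16) = 0, so r = 4 is a repeated root.
Hence x_h = (C1 + C2*t)*exp(4*t).
For the particular solution try x_p = A0 + A1*t + A2*t^2. Substituting and matching coefficients of each power of t gives A0 = -29/128, A1 = 0, A2 = -3/16, so x_p = -29/128 - 3*t^2/16.
General solution: x = -29/128 - 3*t^2/16 + C1*exp(4*t) + C2*t*exp(4*t).
Apply the initial conditions: x(0) = -29/128 + C1 = -4 and x'(0) = C2 + 4*C1 = -3. Solving gives C1 = -483/128, C2 = 387/32.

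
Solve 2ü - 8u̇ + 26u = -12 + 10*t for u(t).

Divide through by 2: u'' - 4u' + 13u = -6 + 5*t.
Characteristic equation r² - 4r + 13 = 0 has discriminant (-4)² - 4·(13) = -36 < 0, so r = 2 ± 3i.
Hence u_h = C1*cos(3*t)*exp(2*t) + C2*exp(2*t)*sin(3*t).
For the particular solution try u_p = A0 + A1*t. Substituting and matching coefficients of each power of t gives A0 = -58/169, A1 = 5/13, so u_p = -58/169 + 5*t/13.

u = -58/169 + 5*t/13 + C1*cos(3*t)*exp(2*t) + C2*exp(2*t)*sin(3*t)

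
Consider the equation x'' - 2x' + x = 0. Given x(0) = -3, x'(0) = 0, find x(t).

Characteristic equation r² - 2r + 1 = 0 has discriminant (-2)² - 4·(1) = 0, so r = 1 is a repeated root.
Hence x_h = (C1 + C2*t)*exp(t).
Apply the initial conditions: x(0) = C1 = -3 and x'(0) = C1 + C2 = 0. Solving gives C1 = -3, C2 = 3.

x = -3*exp(t) + 3*t*exp(t)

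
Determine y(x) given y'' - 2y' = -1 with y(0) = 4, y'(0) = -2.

Characteristic equation r² - 2r = 0 factors as (r - 2)r = 0, so r = 2, 0.
Hence y_h = C1*exp(2*x) + C2.
Since 1 solves the homogeneous equation (r = 0 is a root of multiplicity 1), multiply the trial by x. Try y_p = A*x. Substituting into the equation and dividing by 1 gives A = 1/2, so y_p = x/2.
General solution: y = C2 + x/2 + C1*exp(2*x).
Apply the initial conditions: y(0) = C1 + C2 = 4 and y'(0) = 1/2 + 2*C1 = -2. Solving gives C1 = -5/4, C2 = 21/4.

y = 21/4 + x/2 - 5*exp(2*x)/4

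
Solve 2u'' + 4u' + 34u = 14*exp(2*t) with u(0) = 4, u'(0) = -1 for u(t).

u = 7*exp(2*t)/25 + 27*exp(-t)*sin(4*t)/50 + 93*cos(4*t)*exp(-t)/25

Divide through by 2: u'' + 2u' + 17u = 7*exp(2*t).
Characteristic equation r² + 2r + 17 = 0 has discriminant (2)² - 4·(17) = -64 < 0, so r = -1 ± 4i.
Hence u_h = C1*cos(4*t)*exp(-t) + C2*exp(-t)*sin(4*t).
Try u_p = A*exp(2*t). Substituting into the equation and dividing by exp(2*t) gives A = 7/25, so u_p = 7*exp(2*t)/25.
General solution: u = 7*exp(2*t)/25 + C1*cos(4*t)*exp(-t) + C2*exp(-t)*sin(4*t).
Apply the initial conditions: u(0) = 7/25 + C1 = 4 and u'(0) = 14/25 - C1 + 4*C2 = -1. Solving gives C1 = 93/25, C2 = 27/50.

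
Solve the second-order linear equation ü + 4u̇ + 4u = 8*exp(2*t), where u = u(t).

u = exp(2*t)/2 + C1*exp(-2*t) + C2*t*exp(-2*t)

Characteristic equation r² + 4r + 4 = 0 has discriminant (4)² - 4·(4) = 0, so r = -2 is a repeated root.
Hence u_h = (C1 + C2*t)*exp(-2*t).
Try u_p = A*exp(2*t). Substituting into the equation and dividing by exp(2*t) gives A = 1/2, so u_p = exp(2*t)/2.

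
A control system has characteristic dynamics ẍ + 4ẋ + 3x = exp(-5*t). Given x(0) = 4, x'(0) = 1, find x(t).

Characteristic equation r² + 4r + 3 = 0 factors as (r + 1)(r + 3) = 0, so r = -1, -3.
Hence x_h = C1*exp(-t) + C2*exp(-3*t).
Try x_p = A*exp(-5*t). Substituting into the equation and dividing by exp(-5*t) gives A = 1/8, so x_p = exp(-5*t)/8.
General solution: x = exp(-5*t)/8 + C1*exp(-t) + C2*exp(-3*t).
Apply the initial conditions: x(0) = 1/8 + C1 + C2 = 4 and x'(0) = -5/8 - C1 - 3*C2 = 1. Solving gives C1 = 53/8, C2 = -11/4.

x = -11*exp(-3*t)/4 + exp(-5*t)/8 + 53*exp(-t)/8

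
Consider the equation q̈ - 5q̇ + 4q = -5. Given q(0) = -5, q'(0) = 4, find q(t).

Characteristic equation r² - 5r + 4 = 0 factors as (r - 1)(r - 4) = 0, so r = 1, 4.
Hence q_h = C1*exp(t) + C2*exp(4*t).
For the particular solution try q_p = A0. Substituting and matching coefficients of each power of t gives A0 = -5/4, so q_p = -5/4.
General solution: q = -5/4 + C1*exp(t) + C2*exp(4*t).
Apply the initial conditions: q(0) = -5/4 + C1 + C2 = -5 and q'(0) = C1 + 4*C2 = 4. Solving gives C1 = -19/3, C2 = 31/12.

q = -5/4 - 19*exp(t)/3 + 31*exp(4*t)/12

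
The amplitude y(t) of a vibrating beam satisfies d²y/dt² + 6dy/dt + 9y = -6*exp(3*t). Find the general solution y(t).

Characteristic equation r² + 6r + 9 = 0 has discriminant (6)² - 4·(9) = 0, so r = -3 is a repeated root.
Hence y_h = (C1 + C2*t)*exp(-3*t).
Try y_p = A*exp(3*t). Substituting into the equation and dividing by exp(3*t) gives A = -1/6, so y_p = -exp(3*t)/6.

y = -exp(3*t)/6 + C1*exp(-3*t) + C2*t*exp(-3*t)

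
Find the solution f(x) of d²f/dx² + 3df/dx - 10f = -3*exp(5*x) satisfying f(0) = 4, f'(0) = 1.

f = -exp(5*x)/10 + 22*exp(2*x)/7 + 67*exp(-5*x)/70

Characteristic equation r² + 3r - 10 = 0 factors as (r - 2)(r + 5) = 0, so r = 2, -5.
Hence f_h = C1*exp(2*x) + C2*exp(-5*x).
Try f_p = A*exp(5*x). Substituting into the equation and dividing by exp(5*x) gives A = -1/10, so f_p = -exp(5*x)/10.
General solution: f = -exp(5*x)/10 + C1*exp(2*x) + C2*exp(-5*x).
Apply the initial conditions: f(0) = -1/10 + C1 + C2 = 4 and f'(0) = -1/2 - 5*C2 + 2*C1 = 1. Solving gives C1 = 22/7, C2 = 67/70.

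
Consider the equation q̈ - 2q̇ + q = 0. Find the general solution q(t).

Characteristic equation r² - 2r + 1 = 0 has discriminant (-2)² - 4·(1) = 0, so r = 1 is a repeated root.
Hence q_h = (C1 + C2*t)*exp(t).

q = C1*exp(t) + C2*t*exp(t)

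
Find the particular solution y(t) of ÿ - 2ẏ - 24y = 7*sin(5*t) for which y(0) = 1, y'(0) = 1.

y = -343*sin(5*t)/2501 + 17*exp(-4*t)/41 + 34*exp(6*t)/61 + 70*cos(5*t)/2501

Characteristic equation r² - 2r - 24 = 0 factors as (r + 4)(r - 6) = 0, so r = -4, 6.
Hence y_h = C1*exp(-4*t) + C2*exp(6*t).
Try y_p = A*cos(5*t) + B*sin(5*t). Substituting and equating the coefficients of cos(5t) and sin(5t) gives A = 70/2501, B = -343/2501, so y_p = -343*sin(5*t)/2501 + 70*cos(5*t)/2501.
General solution: y = -343*sin(5*t)/2501 + 70*cos(5*t)/2501 + C1*exp(-4*t) + C2*exp(6*t).
Apply the initial conditions: y(0) = 70/2501 + C1 + C2 = 1 and y'(0) = -1715/2501 - 4*C1 + 6*C2 = 1. Solving gives C1 = 17/41, C2 = 34/61.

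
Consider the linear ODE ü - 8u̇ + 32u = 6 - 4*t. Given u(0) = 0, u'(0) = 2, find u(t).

Characteristic equation r² - 8r + 32 = 0 has discriminant (-8)² - 4·(32) = -64 < 0, so r = 4 ± 4i.
Hence u_h = C1*cos(4*t)*exp(4*t) + C2*exp(4*t)*sin(4*t).
For the particular solution try u_p = A0 + A1*t. Substituting and matching coefficients of each power of t gives A0 = 5/32, A1 = -1/8, so u_p = 5/32 - t/8.
General solution: u = 5/32 - t/8 + C1*cos(4*t)*exp(4*t) + C2*exp(4*t)*sin(4*t).
Apply the initial conditions: u(0) = 5/32 + C1 = 0 and u'(0) = -1/8 + 4*C1 + 4*C2 = 2. Solving gives C1 = -5/32, C2 = 11/16.

u = 5/32 - t/8 - 5*cos(4*t)*exp(4*t)/32 + 11*exp(4*t)*sin(4*t)/16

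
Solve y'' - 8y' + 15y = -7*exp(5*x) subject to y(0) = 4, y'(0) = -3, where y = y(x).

Characteristic equation r² - 8r + 15 = 0 factors as (r - 3)(r - 5) = 0, so r = 3, 5.
Hence y_h = C1*exp(3*x) + C2*exp(5*x).
Since exp(5*x) solves the homogeneous equation (r = 5 is a root of multiplicity 1), multiply the trial by x. Try y_p = A*x*exp(5*x). Substituting into the equation and dividing by exp(5*x) gives A = -7/2, so y_p = -7*x*exp(5*x)/2.
General solution: y = C1*exp(3*x) + C2*exp(5*x) - 7*x*exp(5*x)/2.
Apply the initial conditions: y(0) = C1 + C2 = 4 and y'(0) = -7/2 + 3*C1 + 5*C2 = -3. Solving gives C1 = 39/4, C2 = -23/4.

y = -23*exp(5*x)/4 + 39*exp(3*x)/4 - 7*x*exp(5*x)/2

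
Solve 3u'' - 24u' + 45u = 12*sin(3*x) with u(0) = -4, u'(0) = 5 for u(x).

u = -77*exp(3*x)/6 + 2*sin(3*x)/51 + 8*cos(3*x)/51 + 295*exp(5*x)/34

Divide through by 3: u'' - 8u' + 15u = 4*sin(3*x).
Characteristic equation r² - 8r + 15 = 0 factors as (r - 5)(r - 3) = 0, so r = 5, 3.
Hence u_h = C1*exp(5*x) + C2*exp(3*x).
Try u_p = A*cos(3*x) + B*sin(3*x). Substituting and equating the coefficients of cos(3x) and sin(3x) gives A = 8/51, B = 2/51, so u_p = 2*sin(3*x)/51 + 8*cos(3*x)/51.
General solution: u = 2*sin(3*x)/51 + 8*cos(3*x)/51 + C1*exp(5*x) + C2*exp(3*x).
Apply the initial conditions: u(0) = 8/51 + C1 + C2 = -4 and u'(0) = 2/17 + 3*C2 + 5*C1 = 5. Solving gives C1 = 295/34, C2 = -77/6.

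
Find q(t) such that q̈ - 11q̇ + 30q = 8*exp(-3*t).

q = exp(-3*t)/9 + C1*exp(6*t) + C2*exp(5*t)

Characteristic equation r² - 11r + 30 = 0 factors as (r - 6)(r - 5) = 0, so r = 6, 5.
Hence q_h = C1*exp(6*t) + C2*exp(5*t).
Try q_p = A*exp(-3*t). Substituting into the equation and dividing by exp(-3*t) gives A = 1/9, so q_p = exp(-3*t)/9.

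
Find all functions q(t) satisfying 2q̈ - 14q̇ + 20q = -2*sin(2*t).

q = -7*cos(2*t)/116 - 3*sin(2*t)/116 + C1*exp(2*t) + C2*exp(5*t)

Divide through by 2: q'' - 7q' + 10q = -sin(2*t).
Characteristic equation r² - 7r + 10 = 0 factors as (r - 2)(r - 5) = 0, so r = 2, 5.
Hence q_h = C1*exp(2*t) + C2*exp(5*t).
Try q_p = A*cos(2*t) + B*sin(2*t). Substituting and equating the coefficients of cos(2t) and sin(2t) gives A = -7/116, B = -3/116, so q_p = -7*cos(2*t)/116 - 3*sin(2*t)/116.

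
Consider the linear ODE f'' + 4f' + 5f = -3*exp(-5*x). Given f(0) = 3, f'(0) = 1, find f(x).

Characteristic equation r² + 4r + 5 = 0 has discriminant (4)² - 4·(5) = -4 < 0, so r = -2 ± i.
Hence f_h = C1*cos(x)*exp(-2*x) + C2*exp(-2*x)*sin(x).
Try f_p = A*exp(-5*x). Substituting into the equation and dividing by exp(-5*x) gives A = -3/10, so f_p = -3*exp(-5*x)/10.
General solution: f = -3*exp(-5*x)/10 + C1*cos(x)*exp(-2*x) + C2*exp(-2*x)*sin(x).
Apply the initial conditions: f(0) = -3/10 + C1 = 3 and f'(0) = 3/2 + C2 - 2*C1 = 1. Solving gives C1 = 33/10, C2 = 61/10.

f = -3*exp(-5*x)/10 + 33*cos(x)*exp(-2*x)/10 + 61*exp(-2*x)*sin(x)/10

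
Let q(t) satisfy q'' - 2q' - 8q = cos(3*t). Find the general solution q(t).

q = -17*cos(3*t)/325 - 6*sin(3*t)/325 + C1*exp(4*t) + C2*exp(-2*t)

Characteristic equation r² - 2r - 8 = 0 factors as (r - 4)(r + 2) = 0, so r = 4, -2.
Hence q_h = C1*exp(4*t) + C2*exp(-2*t).
Try q_p = A*cos(3*t) + B*sin(3*t). Substituting and equating the coefficients of cos(3t) and sin(3t) gives A = -17/325, B = -6/325, so q_p = -17*cos(3*t)/325 - 6*sin(3*t)/325.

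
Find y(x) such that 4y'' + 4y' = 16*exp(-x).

y = C2 + C1*exp(-x) - 4*x*exp(-x)

Divide through by 4: y'' + y' = 4*exp(-x).
Characteristic equation r² + r = 0 factors as (r + 1)r = 0, so r = -1, 0.
Hence y_h = C1*exp(-x) + C2.
Since exp(-x) solves the homogeneous equation (r = -1 is a root of multiplicity 1), multiply the trial by x. Try y_p = A*x*exp(-x). Substituting into the equation and dividing by exp(-x) gives A = -4, so y_p = -4*x*exp(-x).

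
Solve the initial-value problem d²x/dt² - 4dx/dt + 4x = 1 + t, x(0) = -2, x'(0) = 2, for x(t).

Characteristic equation r² - 4r + 4 = 0 has discriminant (-4)² - 4·(4) = 0, so r = 2 is a repeated root.
Hence x_h = (C1 + C2*t)*exp(2*t).
For the particular solution try x_p = A0 + A1*t. Substituting and matching coefficients of each power of t gives A0 = 1/2, A1 = 1/4, so x_p = 1/2 + t/4.
General solution: x = 1/2 + t/4 + C1*exp(2*t) + C2*t*exp(2*t).
Apply the initial conditions: x(0) = 1/2 + C1 = -2 and x'(0) = 1/4 + C2 + 2*C1 = 2. Solving gives C1 = -5/2, C2 = 27/4.

x = 1/2 - 5*exp(2*t)/2 + t/4 + 27*t*exp(2*t)/4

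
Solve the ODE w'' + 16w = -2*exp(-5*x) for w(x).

Characteristic equation r² + 16 = 0 has discriminant (0)² - 4·(16) = -64 < 0, so r = ± 4i.
Hence w_h = C1*cos(4*x) + C2*sin(4*x).
Try w_p = A*exp(-5*x). Substituting into the equation and dividing by exp(-5*x) gives A = -2/41, so w_p = -2*exp(-5*x)/41.

w = -2*exp(-5*x)/41 + C1*cos(4*x) + C2*sin(4*x)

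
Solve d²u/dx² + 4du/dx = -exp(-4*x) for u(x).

Characteristic equation r² + 4r = 0 factors as (r + 4)r = 0, so r = -4, 0.
Hence u_h = C1*exp(-4*x) + C2.
Since exp(-4*x) solves the homogeneous equation (r = -4 is a root of multiplicity 1), multiply the trial by x. Try u_p = A*x*exp(-4*x). Substituting into the equation and dividing by exp(-4*x) gives A = 1/4, so u_p = x*exp(-4*x)/4.

u = C2 + C1*exp(-4*x) + x*exp(-4*x)/4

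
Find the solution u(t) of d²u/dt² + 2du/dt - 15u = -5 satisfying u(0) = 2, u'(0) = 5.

u = 1/3 + 5*exp(3*t)/3

Characteristic equation r² + 2r - 15 = 0 factors as (r - 3)(r + 5) = 0, so r = 3, -5.
Hence u_h = C1*exp(3*t) + C2*exp(-5*t).
For the particular solution try u_p = A0. Substituting and matching coefficients of each power of t gives A0 = 1/3, so u_p = 1/3.
General solution: u = 1/3 + C1*exp(3*t) + C2*exp(-5*t).
Apply the initial conditions: u(0) = 1/3 + C1 + C2 = 2 and u'(0) = -5*C2 + 3*C1 = 5. Solving gives C1 = 5/3, C2 = 0.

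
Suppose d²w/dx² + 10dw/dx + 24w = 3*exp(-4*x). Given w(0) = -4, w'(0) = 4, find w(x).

Characteristic equation r² + 10r + 24 = 0 factors as (r + 4)(r + 6) = 0, so r = -4, -6.
Hence w_h = C1*exp(-4*x) + C2*exp(-6*x).
Since exp(-4*x) solves the homogeneous equation (r = -4 is a root of multiplicity 1), multiply the trial by x. Try w_p = A*x*exp(-4*x). Substituting into the equation and dividing by exp(-4*x) gives A = 3/2, so w_p = 3*x*exp(-4*x)/2.
General solution: w = C1*exp(-4*x) + C2*exp(-6*x) + 3*x*exp(-4*x)/2.
Apply the initial conditions: w(0) = C1 + C2 = -4 and w'(0) = 3/2 - 6*C2 - 4*C1 = 4. Solving gives C1 = -43/4, C2 = 27/4.

w = -43*exp(-4*x)/4 + 27*exp(-6*x)/4 + 3*x*exp(-4*x)/2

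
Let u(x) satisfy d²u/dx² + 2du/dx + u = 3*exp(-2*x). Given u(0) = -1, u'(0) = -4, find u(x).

u = -4*exp(-x) + 3*exp(-2*x) - 2*x*exp(-x)

Characteristic equation r² + 2r + 1 = 0 has discriminant (2)² - 4·(1) = 0, so r = -1 is a repeated root.
Hence u_h = (C1 + C2*x)*exp(-x).
Try u_p = A*exp(-2*x). Substituting into the equation and dividing by exp(-2*x) gives A = 3, so u_p = 3*exp(-2*x).
General solution: u = 3*exp(-2*x) + C1*exp(-x) + C2*x*exp(-x).
Apply the initial conditions: u(0) = 3 + C1 = -1 and u'(0) = -6 + C2 - C1 = -4. Solving gives C1 = -4, C2 = -2.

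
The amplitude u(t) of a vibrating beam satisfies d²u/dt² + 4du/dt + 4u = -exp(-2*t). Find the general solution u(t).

u = C1*exp(-2*t) - t**2*exp(-2*t)/2 + C2*t*exp(-2*t)

Characteristic equation r² + 4r + 4 = 0 has discriminant (4)² - 4·(4) = 0, so r = -2 is a repeated root.
Hence u_h = (C1 + C2*t)*exp(-2*t).
Since exp(-2*t) solves the homogeneous equation (r = -2 is a root of multiplicity 2), multiply the trial by t^2. Try u_p = A*t^2*exp(-2*t). Substituting into the equation and dividing by exp(-2*t) gives A = -1/2, so u_p = -t^2*exp(-2*t)/2.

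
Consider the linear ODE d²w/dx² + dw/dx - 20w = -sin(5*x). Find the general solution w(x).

w = cos(5*x)/410 + 9*sin(5*x)/410 + C1*exp(-5*x) + C2*exp(4*x)

Characteristic equation r² + r - 20 = 0 factors as (r + 5)(r - 4) = 0, so r = -5, 4.
Hence w_h = C1*exp(-5*x) + C2*exp(4*x).
Try w_p = A*cos(5*x) + B*sin(5*x). Substituting and equating the coefficients of cos(5x) and sin(5x) gives A = 1/410, B = 9/410, so w_p = cos(5*x)/410 + 9*sin(5*x)/410.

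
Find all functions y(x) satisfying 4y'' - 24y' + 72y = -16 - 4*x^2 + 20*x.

y = -11/81 - x**2/18 + 13*x/54 + C1*cos(3*x)*exp(3*x) + C2*exp(3*x)*sin(3*x)

Divide through by 4: y'' - 6y' + 18y = -4 - x^2 + 5*x.
Characteristic equation r² - 6r + 18 = 0 has discriminant (-6)² - 4·(18) = -36 < 0, so r = 3 ± 3i.
Hence y_h = C1*cos(3*x)*exp(3*x) + C2*exp(3*x)*sin(3*x).
For the particular solution try y_p = A0 + A1*x + A2*x^2. Substituting and matching coefficients of each power of x gives A0 = -11/81, A1 = 13/54, A2 = -1/18, so y_p = -11/81 - x^2/18 + 13*x/54.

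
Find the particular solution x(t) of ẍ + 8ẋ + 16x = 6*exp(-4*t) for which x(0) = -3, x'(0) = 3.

x = -3*exp(-4*t) - 9*t*exp(-4*t) + 3*t**2*exp(-4*t)

Characteristic equation r² + 8r + 16 = 0 has discriminant (8)² - 4·(16) = 0, so r = -4 is a repeated root.
Hence x_h = (C1 + C2*t)*exp(-4*t).
Since exp(-4*t) solves the homogeneous equation (r = -4 is a root of multiplicity 2), multiply the trial by t^2. Try x_p = A*t^2*exp(-4*t). Substituting into the equation and dividing by exp(-4*t) gives A = 3, so x_p = 3*t^2*exp(-4*t).
General solution: x = C1*exp(-4*t) + 3*t^2*exp(-4*t) + C2*t*exp(-4*t).
Apply the initial conditions: x(0) = C1 = -3 and x'(0) = C2 - 4*C1 = 3. Solving gives C1 = -3, C2 = -9.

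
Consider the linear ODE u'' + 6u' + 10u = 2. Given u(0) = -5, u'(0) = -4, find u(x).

u = 1/5 - 98*exp(-3*x)*sin(x)/5 - 26*cos(x)*exp(-3*x)/5

Characteristic equation r² + 6r + 10 = 0 has discriminant (6)² - 4·(10) = -4 < 0, so r = -3 ± i.
Hence u_h = C1*cos(x)*exp(-3*x) + C2*exp(-3*x)*sin(x).
For the particular solution try u_p = A0. Substituting and matching coefficients of each power of x gives A0 = 1/5, so u_p = 1/5.
General solution: u = 1/5 + C1*cos(x)*exp(-3*x) + C2*exp(-3*x)*sin(x).
Apply the initial conditions: u(0) = 1/5 + C1 = -5 and u'(0) = C2 - 3*C1 = -4. Solving gives C1 = -26/5, C2 = -98/5.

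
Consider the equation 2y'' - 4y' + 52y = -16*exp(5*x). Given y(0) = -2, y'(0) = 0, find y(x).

y = -8*exp(5*x)/41 - 74*cos(5*x)*exp(x)/41 + 114*exp(x)*sin(5*x)/205

Divide through by 2: y'' - 2y' + 26y = -8*exp(5*x).
Characteristic equation r² - 2r + 26 = 0 has discriminant (-2)² - 4·(26) = -100 < 0, so r = 1 ± 5i.
Hence y_h = C1*cos(5*x)*exp(x) + C2*exp(x)*sin(5*x).
Try y_p = A*exp(5*x). Substituting into the equation and dividing by exp(5*x) gives A = -8/41, so y_p = -8*exp(5*x)/41.
General solution: y = -8*exp(5*x)/41 + C1*cos(5*x)*exp(x) + C2*exp(x)*sin(5*x).
Apply the initial conditions: y(0) = -8/41 + C1 = -2 and y'(0) = -40/41 + C1 + 5*C2 = 0. Solving gives C1 = -74/41, C2 = 114/205.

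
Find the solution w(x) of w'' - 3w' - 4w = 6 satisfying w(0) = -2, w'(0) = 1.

w = -3/2 - 3*exp(-x)/5 + exp(4*x)/10

Characteristic equation r² - 3r - 4 = 0 factors as (r + 1)(r - 4) = 0, so r = -1, 4.
Hence w_h = C1*exp(-x) + C2*exp(4*x).
For the particular solution try w_p = A0. Substituting and matching coefficients of each power of x gives A0 = -3/2, so w_p = -3/2.
General solution: w = -3/2 + C1*exp(-x) + C2*exp(4*x).
Apply the initial conditions: w(0) = -3/2 + C1 + C2 = -2 and w'(0) = -C1 + 4*C2 = 1. Solving gives C1 = -3/5, C2 = 1/10.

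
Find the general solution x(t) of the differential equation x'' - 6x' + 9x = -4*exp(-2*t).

x = -4*exp(-2*t)/25 + C1*exp(3*t) + C2*t*exp(3*t)

Characteristic equation r² - 6r + 9 = 0 has discriminant (-6)² - 4·(9) = 0, so r = 3 is a repeated root.
Hence x_h = (C1 + C2*t)*exp(3*t).
Try x_p = A*exp(-2*t). Substituting into the equation and dividing by exp(-2*t) gives A = -4/25, so x_p = -4*exp(-2*t)/25.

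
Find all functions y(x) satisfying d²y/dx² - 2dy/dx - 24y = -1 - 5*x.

y = 7/288 + 5*x/24 + C1*exp(-4*x) + C2*exp(6*x)

Characteristic equation r² - 2r - 24 = 0 factors as (r + 4)(r - 6) = 0, so r = -4, 6.
Hence y_h = C1*exp(-4*x) + C2*exp(6*x).
For the particular solution try y_p = A0 + A1*x. Substituting and matching coefficients of each power of x gives A0 = 7/288, A1 = 5/24, so y_p = 7/288 + 5*x/24.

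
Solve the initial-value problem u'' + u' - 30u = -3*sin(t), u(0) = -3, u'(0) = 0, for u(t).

Characteristic equation r² + r - 30 = 0 factors as (r - 5)(r + 6) = 0, so r = 5, -6.
Hence u_h = C1*exp(5*t) + C2*exp(-6*t).
Try u_p = A*cos(t) + B*sin(t). Substituting and equating the coefficients of cos(t) and sin(t) gives A = 3/962, B = 93/962, so u_p = 3*cos(t)/962 + 93*sin(t)/962.
General solution: u = 3*cos(t)/962 + 93*sin(t)/962 + C1*exp(5*t) + C2*exp(-6*t).
Apply the initial conditions: u(0) = 3/962 + C1 + C2 = -3 and u'(0) = 93/962 - 6*C2 + 5*C1 = 0. Solving gives C1 = -471/286, C2 = -552/407.

u = -552*exp(-6*t)/407 - 471*exp(5*t)/286 + 3*cos(t)/962 + 93*sin(t)/962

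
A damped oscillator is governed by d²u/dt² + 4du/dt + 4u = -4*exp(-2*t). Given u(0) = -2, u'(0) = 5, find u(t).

u = -2*exp(-2*t) + t*exp(-2*t) - 2*t**2*exp(-2*t)

Characteristic equation r² + 4r + 4 = 0 has discriminant (4)² - 4·(4) = 0, so r = -2 is a repeated root.
Hence u_h = (C1 + C2*t)*exp(-2*t).
Since exp(-2*t) solves the homogeneous equation (r = -2 is a root of multiplicity 2), multiply the trial by t^2. Try u_p = A*t^2*exp(-2*t). Substituting into the equation and dividing by exp(-2*t) gives A = -2, so u_p = -2*t^2*exp(-2*t).
General solution: u = C1*exp(-2*t) - 2*t^2*exp(-2*t) + C2*t*exp(-2*t).
Apply the initial conditions: u(0) = C1 = -2 and u'(0) = C2 - 2*C1 = 5. Solving gives C1 = -2, C2 = 1.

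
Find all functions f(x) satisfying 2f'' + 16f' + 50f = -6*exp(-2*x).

Divide through by 2: f'' + 8f' + 25f = -3*exp(-2*x).
Characteristic equation r² + 8r + 25 = 0 has discriminant (8)² - 4·(25) = -36 < 0, so r = -4 ± 3i.
Hence f_h = C1*cos(3*x)*exp(-4*x) + C2*exp(-4*x)*sin(3*x).
Try f_p = A*exp(-2*x). Substituting into the equation and dividing by exp(-2*x) gives A = -3/13, so f_p = -3*exp(-2*x)/13.

f = -3*exp(-2*x)/13 + C1*cos(3*x)*exp(-4*x) + C2*exp(-4*x)*sin(3*x)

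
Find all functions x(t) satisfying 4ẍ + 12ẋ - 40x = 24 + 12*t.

x = -69/100 - 3*t/10 + C1*exp(-5*t) + C2*exp(2*t)

Divide through by 4: x'' + 3x' - 10x = 6 + 3*t.
Characteristic equation r² + 3r - 10 = 0 factors as (r + 5)(r - 2) = 0, so r = -5, 2.
Hence x_h = C1*exp(-5*t) + C2*exp(2*t).
For the particular solution try x_p = A0 + A1*t. Substituting and matching coefficients of each power of t gives A0 = -69/100, A1 = -3/10, so x_p = -69/100 - 3*t/10.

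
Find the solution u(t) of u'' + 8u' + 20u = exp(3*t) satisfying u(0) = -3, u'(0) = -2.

Characteristic equation r² + 8r + 20 = 0 has discriminant (8)² - 4·(20) = -16 < 0, so r = -4 ± 2i.
Hence u_h = C1*cos(2*t)*exp(-4*t) + C2*exp(-4*t)*sin(2*t).
Try u_p = A*exp(3*t). Substituting into the equation and dividing by exp(3*t) gives A = 1/53, so u_p = exp(3*t)/53.
General solution: u = exp(3*t)/53 + C1*cos(2*t)*exp(-4*t) + C2*exp(-4*t)*sin(2*t).
Apply the initial conditions: u(0) = 1/53 + C1 = -3 and u'(0) = 3/53 - 4*C1 + 2*C2 = -2. Solving gives C1 = -160/53, C2 = -749/106.

u = exp(3*t)/53 - 749*exp(-4*t)*sin(2*t)/106 - 160*cos(2*t)*exp(-4*t)/53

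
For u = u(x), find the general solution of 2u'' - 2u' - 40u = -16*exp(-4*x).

u = C1*exp(5*x) + C2*exp(-4*x) + 8*x*exp(-4*x)/9

Divide through by 2: u'' - u' - 20u = -8*exp(-4*x).
Characteristic equation r² - r - 20 = 0 factors as (r - 5)(r + 4) = 0, so r = 5, -4.
Hence u_h = C1*exp(5*x) + C2*exp(-4*x).
Since exp(-4*x) solves the homogeneous equation (r = -4 is a root of multiplicity 1), multiply the trial by x. Try u_p = A*x*exp(-4*x). Substituting into the equation and dividing by exp(-4*x) gives A = 8/9, so u_p = 8*x*exp(-4*x)/9.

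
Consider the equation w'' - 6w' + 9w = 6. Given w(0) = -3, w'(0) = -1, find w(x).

Characteristic equation r² - 6r + 9 = 0 has discriminant (-6)² - 4·(9) = 0, so r = 3 is a repeated root.
Hence w_h = (C1 + C2*x)*exp(3*x).
For the particular solution try w_p = A0. Substituting and matching coefficients of each power of x gives A0 = 2/3, so w_p = 2/3.
General solution: w = 2/3 + C1*exp(3*x) + C2*x*exp(3*x).
Apply the initial conditions: w(0) = 2/3 + C1 = -3 and w'(0) = C2 + 3*C1 = -1. Solving gives C1 = -11/3, C2 = 10.

w = 2/3 - 11*exp(3*x)/3 + 10*x*exp(3*x)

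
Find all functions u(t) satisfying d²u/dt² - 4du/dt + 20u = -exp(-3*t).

u = -exp(-3*t)/41 + C1*cos(4*t)*exp(2*t) + C2*exp(2*t)*sin(4*t)

Characteristic equation r² - 4r + 20 = 0 has discriminant (-4)² - 4·(20) = -64 < 0, so r = 2 ± 4i.
Hence u_h = C1*cos(4*t)*exp(2*t) + C2*exp(2*t)*sin(4*t).
Try u_p = A*exp(-3*t). Substituting into the equation and dividing by exp(-3*t) gives A = -1/41, so u_p = -exp(-3*t)/41.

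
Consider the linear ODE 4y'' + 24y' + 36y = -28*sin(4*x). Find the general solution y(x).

y = 49*sin(4*x)/625 + 168*cos(4*x)/625 + C1*exp(-3*x) + C2*x*exp(-3*x)

Divide through by 4: y'' + 6y' + 9y = -7*sin(4*x).
Characteristic equation r² + 6r + 9 = 0 has discriminant (6)² - 4·(9) = 0, so r = -3 is a repeated root.
Hence y_h = (C1 + C2*x)*exp(-3*x).
Try y_p = A*cos(4*x) + B*sin(4*x). Substituting and equating the coefficients of cos(4x) and sin(4x) gives A = 168/625, B = 49/625, so y_p = 49*sin(4*x)/625 + 168*cos(4*x)/625.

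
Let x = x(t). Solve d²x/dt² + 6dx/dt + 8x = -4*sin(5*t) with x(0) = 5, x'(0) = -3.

Characteristic equation r² + 6r + 8 = 0 factors as (r + 2)(r + 4) = 0, so r = -2, -4.
Hence x_h = C1*exp(-2*t) + C2*exp(-4*t).
Try x_p = A*cos(5*t) + B*sin(5*t). Substituting and equating the coefficients of cos(5t) and sin(5t) gives A = 120/1189, B = 68/1189, so x_p = 68*sin(5*t)/1189 + 120*cos(5*t)/1189.
General solution: x = 68*sin(5*t)/1189 + 120*cos(5*t)/1189 + C1*exp(-2*t) + C2*exp(-4*t).
Apply the initial conditions: x(0) = 120/1189 + C1 + C2 = 5 and x'(0) = 340/1189 - 4*C2 - 2*C1 = -3. Solving gives C1 = 473/58, C2 = -267/82.

x = -267*exp(-4*t)/82 + 68*sin(5*t)/1189 + 120*cos(5*t)/1189 + 473*exp(-2*t)/58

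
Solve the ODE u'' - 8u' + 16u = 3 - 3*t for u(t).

Characteristic equation r² - 8r + 16 = 0 has discriminant (-8)² - 4·(16) = 0, so r = 4 is a repeated root.
Hence u_h = (C1 + C2*t)*exp(4*t).
For the particular solution try u_p = A0 + A1*t. Substituting and matching coefficients of each power of t gives A0 = 3/32, A1 = -3/16, so u_p = 3/32 - 3*t/16.

u = 3/32 - 3*t/16 + C1*exp(4*t) + C2*t*exp(4*t)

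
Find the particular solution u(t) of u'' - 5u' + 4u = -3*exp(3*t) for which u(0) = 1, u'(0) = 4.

Characteristic equation r² - 5r + 4 = 0 factors as (r - 1)(r - 4) = 0, so r = 1, 4.
Hence u_h = C1*exp(t) + C2*exp(4*t).
Try u_p = A*exp(3*t). Substituting into the equation and dividing by exp(3*t) gives A = 3/2, so u_p = 3*exp(3*t)/2.
General solution: u = 3*exp(3*t)/2 + C1*exp(t) + C2*exp(4*t).
Apply the initial conditions: u(0) = 3/2 + C1 + C2 = 1 and u'(0) = 9/2 + C1 + 4*C2 = 4. Solving gives C1 = -1/2, C2 = 0.

u = -exp(t)/2 + 3*exp(3*t)/2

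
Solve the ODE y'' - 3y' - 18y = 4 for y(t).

Characteristic equation r² - 3r - 18 = 0 factors as (r - 6)(r + 3) = 0, so r = 6, -3.
Hence y_h = C1*exp(6*t) + C2*exp(-3*t).
For the particular solution try y_p = A0. Substituting and matching coefficients of each power of t gives A0 = -2/9, so y_p = -2/9.

y = -2/9 + C1*exp(6*t) + C2*exp(-3*t)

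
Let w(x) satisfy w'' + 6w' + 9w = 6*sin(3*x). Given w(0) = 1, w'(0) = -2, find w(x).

w = -cos(3*x)/3 + 4*exp(-3*x)/3 + 2*x*exp(-3*x)

Characteristic equation r² + 6r + 9 = 0 has discriminant (6)² - 4·(9) = 0, so r = -3 is a repeated root.
Hence w_h = (C1 + C2*x)*exp(-3*x).
Try w_p = A*cos(3*x) + B*sin(3*x). Substituting and equating the coefficients of cos(3x) and sin(3x) gives A = -1/3, B = 0, so w_p = -cos(3*x)/3.
General solution: w = -cos(3*x)/3 + C1*exp(-3*x) + C2*x*exp(-3*x).
Apply the initial conditions: w(0) = -1/3 + C1 = 1 and w'(0) = C2 - 3*C1 = -2. Solving gives C1 = 4/3, C2 = 2.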